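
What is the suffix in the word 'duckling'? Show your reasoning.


The word 'duckling' = 'duck' (root) + '-ling' (suffix). The suffix is '-ling'.

ling


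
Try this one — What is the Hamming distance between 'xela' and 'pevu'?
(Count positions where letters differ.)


Alignment:
Position 1: 'x' vs 'p' = DIFFER
Position 2: 'e' vs 'e' = match
Position 3: 'l' vs 'v' = DIFFER
Position 4: 'a' vs 'u' = DIFFER
Total differences: 3

3


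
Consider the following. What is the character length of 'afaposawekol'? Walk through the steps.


Spell out 'afaposawekol' and number each letter: a(1), f(2), a(3), p(4), o(5), s(6), a(7), w(8), e(9), k(10), o(11), l(12). Total: 12 letters.

12


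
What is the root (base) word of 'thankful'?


Remove suffix '-ful' from 'thankful' to get root 'thank'.

thank


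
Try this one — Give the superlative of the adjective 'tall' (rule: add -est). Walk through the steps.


Apply superlative formation (add -est): 'tall' -> 'tallest'.

tallest


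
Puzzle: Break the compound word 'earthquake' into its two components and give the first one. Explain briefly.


Split 'earthquake' into 'earth' + 'quake'. The first part is 'earth'.

earth


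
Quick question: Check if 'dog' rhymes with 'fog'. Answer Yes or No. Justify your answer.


Rime (stressed vowel + following sounds) of 'dog': -og = /ɒg/
Rime of 'fog': -og = /ɒg/
/ɒg/ and /ɒg/ are the same ending sound, so the words rhyme.

Yes


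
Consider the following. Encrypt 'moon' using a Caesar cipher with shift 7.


Shift each letter by 7: m -> t, o -> v, o -> v, n -> u. Result: 'tvvu'.

tvvu


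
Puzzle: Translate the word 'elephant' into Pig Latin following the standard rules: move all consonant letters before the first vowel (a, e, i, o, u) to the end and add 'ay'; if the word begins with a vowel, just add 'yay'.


'elephant' starts with a vowel, so add 'yay': 'elephantyay'.

elephantyay


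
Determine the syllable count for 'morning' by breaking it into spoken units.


Break 'morning' into syllables: morn-ing -> morn | ing = 2 syllables

2 syllables


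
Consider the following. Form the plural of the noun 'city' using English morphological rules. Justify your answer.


Apply rule: Change -y to -ies (consonant + y). 'city' becomes 'cities'.

cities


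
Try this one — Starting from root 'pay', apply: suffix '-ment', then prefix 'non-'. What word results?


Step 1: Add suffix '-ment' to 'pay' = 'payment'
Step 2: Add prefix 'non-' to 'payment' = 'nonpayment'

nonpayment


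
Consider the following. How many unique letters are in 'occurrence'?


Unique letters in 'occurrence': {c, e, n, o, r, u} = 6 distinct letters.

6


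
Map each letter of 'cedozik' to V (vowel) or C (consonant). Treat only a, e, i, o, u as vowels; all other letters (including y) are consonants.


Letter mapping: c = C, e = V, d = C, o = V, z = C, i = V, k = C.

CVCVCVC


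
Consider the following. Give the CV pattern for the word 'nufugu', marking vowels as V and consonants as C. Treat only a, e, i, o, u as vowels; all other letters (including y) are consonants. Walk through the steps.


Letter mapping: n = C, u = V, f = C, u = V, g = C, u = V.

CVCVCV


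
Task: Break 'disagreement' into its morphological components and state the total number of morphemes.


Step 1: Identify prefix: 'dis' (meaning: not/apart)
Step 2: Identify root: 'agree'
Step 3: Identify suffix(es): 'ment'
Decomposition: dis- (prefix: not/apart) + agree (root) + -ment (suffix: action/result)
Total morphemes: 3

3 morphemes (dis- (prefix: not/apart) + agree (root) + -ment (suffix: action/result))


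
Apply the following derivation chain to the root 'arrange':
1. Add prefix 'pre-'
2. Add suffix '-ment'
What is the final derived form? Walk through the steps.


Step 1: Add prefix 'pre-' to 'arrange' = 'prearrange'
Step 2: Add suffix '-ment' to 'prearrange' = 'prearrangement'

prearrangement


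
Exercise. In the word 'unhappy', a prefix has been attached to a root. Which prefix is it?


The word 'unhappy' = 'un' (prefix) + 'happy' (root). The prefix is 'un'.

un


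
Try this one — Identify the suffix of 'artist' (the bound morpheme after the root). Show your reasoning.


The word 'artist' = 'art' (root) + '-ist' (suffix). The suffix is '-ist'.

ist


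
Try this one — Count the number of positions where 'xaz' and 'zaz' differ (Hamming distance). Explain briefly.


Alignment:
Position 1: 'x' vs 'z' = DIFFER
Position 2: 'a' vs 'a' = match
Position 3: 'z' vs 'z' = match
Total differences: 1

1


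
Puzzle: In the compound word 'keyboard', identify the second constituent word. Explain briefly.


Split 'keyboard' into 'key' + 'board'. The second part is 'board'.

board


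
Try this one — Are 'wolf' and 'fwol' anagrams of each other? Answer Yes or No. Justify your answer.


Sorted letters of 'wolf': 'flow'
Sorted letters of 'fwol': 'flow'
They match.

Yes


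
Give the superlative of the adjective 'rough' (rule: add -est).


Apply superlative formation (add -est): 'rough' -> 'roughest'.

roughest


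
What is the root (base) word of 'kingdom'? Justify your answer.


Remove suffix '-dom' from 'kingdom' to get root 'king'.

king


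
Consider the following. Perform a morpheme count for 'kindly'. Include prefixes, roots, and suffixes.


Decomposition: kind (root) + -ly (suffix) = 2 morpheme(s)

2 morphemes


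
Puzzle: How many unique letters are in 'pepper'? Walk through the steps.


Unique letters in 'pepper': {e, p, r} = 3 distinct letters.

3


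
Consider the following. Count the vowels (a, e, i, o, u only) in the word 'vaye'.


Vowels in 'vaye': a, e = 2 vowels.

2


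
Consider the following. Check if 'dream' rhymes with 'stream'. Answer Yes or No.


Rime (stressed vowel + following sounds) of 'dream': -eam = /iːm/
Rime of 'stream': -eam = /iːm/
/iːm/ and /iːm/ are the same ending sound, so the words rhyme.

Yes


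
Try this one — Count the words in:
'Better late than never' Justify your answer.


Split into words: Better | late | than | never = 4 words.

4


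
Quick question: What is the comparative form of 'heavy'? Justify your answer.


Apply comparative formation (consonant + y: change y to i, add -er): 'heavy' -> 'heavier'.

heavier


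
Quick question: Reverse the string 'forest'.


Reverse 'forest' character by character: 'tserof'.

tserof


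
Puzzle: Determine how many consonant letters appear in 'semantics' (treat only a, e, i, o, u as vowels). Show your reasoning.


Consonants in 'semantics': s, m, n, t, c, s = 6 consonants.

6


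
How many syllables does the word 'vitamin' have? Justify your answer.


Break 'vitamin' into syllables: vi-ta-min -> vi | ta | min = 3 syllables

3 syllables


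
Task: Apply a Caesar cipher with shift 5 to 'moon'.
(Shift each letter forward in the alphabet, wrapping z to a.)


Shift each letter by 5: m -> r, o -> t, o -> t, n -> s. Result: 'rtts'.

rtts


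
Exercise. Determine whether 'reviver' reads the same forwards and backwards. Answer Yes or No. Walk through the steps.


Forward: 'reviver'
Reversed: 'reviver'
They are identical.

Yes


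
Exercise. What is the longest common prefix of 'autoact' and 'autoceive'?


Compare from the start: 4 characters match: 'auto'. Mismatch at position 5: 'a' vs 'c'.

auto


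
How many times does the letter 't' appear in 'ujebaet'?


Letter 't' in 'ujebaet': found at position(s) 7 = 1 occurrence(s).

1


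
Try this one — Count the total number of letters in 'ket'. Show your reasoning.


Spell out 'ket' and number each letter: k(1), e(2), t(3). Total: 3 letters.

3


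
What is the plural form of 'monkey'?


Apply rule: Add -s. 'monkey' becomes 'monkeys'.

monkeys


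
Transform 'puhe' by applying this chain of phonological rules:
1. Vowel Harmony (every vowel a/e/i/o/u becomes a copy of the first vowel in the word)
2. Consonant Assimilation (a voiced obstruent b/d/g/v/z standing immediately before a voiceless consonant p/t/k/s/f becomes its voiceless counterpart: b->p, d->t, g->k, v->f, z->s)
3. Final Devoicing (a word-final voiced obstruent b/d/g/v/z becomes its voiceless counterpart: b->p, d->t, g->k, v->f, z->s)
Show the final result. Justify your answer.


Starting form: 'puhe'
Rule 1: Vowel Harmony: all vowels become 'u' (matching first vowel). 'puhe' -> 'puhu'
Rule 2: Consonant Assimilation: no voiced obstruent (b/d/g/v/z) stands immediately before a voiceless consonant (p/t/k/s/f). No change.
Rule 3: Final Devoicing: the word ends in the vowel 'u', not a consonant. No change.
Final form: 'puhu'

puhu


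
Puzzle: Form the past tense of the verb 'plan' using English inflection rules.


Apply rule: Double final consonant and add -ed. 'plan' becomes 'planned'.

planned


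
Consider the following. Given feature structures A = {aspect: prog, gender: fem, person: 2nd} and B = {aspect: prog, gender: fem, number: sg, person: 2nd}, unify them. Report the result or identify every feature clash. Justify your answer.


Compare features:
aspect: A=prog vs B=prog -> unified: prog
gender: A=fem vs B=fem -> unified: fem
number: A=_ vs B=sg -> unified: sg
person: A=2nd vs B=2nd -> unified: 2nd
No clashes found.

Unified: {aspect: prog, gender: fem, number: sg, person: 2nd}


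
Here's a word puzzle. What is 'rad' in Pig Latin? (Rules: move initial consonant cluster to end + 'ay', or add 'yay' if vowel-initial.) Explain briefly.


'rad': move consonant cluster 'r' to end and add 'ay': 'adray'.

adray


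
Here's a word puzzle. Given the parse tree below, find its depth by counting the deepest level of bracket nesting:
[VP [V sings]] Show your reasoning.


Count bracket nesting levels:
'[' at pos 0: depth = 1
'[' at pos 4: depth = 2
Maximum depth reached: 2

2


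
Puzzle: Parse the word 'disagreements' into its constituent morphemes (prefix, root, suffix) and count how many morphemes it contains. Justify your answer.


Step 1: Identify prefix: 'dis' (meaning: not/apart)
Step 2: Identify root: 'agree'
Step 3: Identify suffix(es): 'ment, s'
Decomposition: dis- (prefix: not/apart) + agree (root) + -ment (suffix: action/result) + -s (plural)
Total morphemes: 4

4 morphemes (dis- (prefix: not/apart) + agree (root) + -ment (suffix: action/result) + -s (plural))


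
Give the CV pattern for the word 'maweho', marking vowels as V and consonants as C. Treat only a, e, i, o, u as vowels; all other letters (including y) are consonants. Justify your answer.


Letter mapping: m = C, a = V, w = C, e = V, h = C, o = V.

CVCVCV


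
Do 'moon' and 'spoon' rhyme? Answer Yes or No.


Rime (stressed vowel + following sounds) of 'moon': -oon = /uːn/
Rime of 'spoon': -oon = /uːn/
/uːn/ and /uːn/ are the same ending sound, so the words rhyme.

Yes


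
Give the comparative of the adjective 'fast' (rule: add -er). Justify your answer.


Apply comparative formation (add -er): 'fast' -> 'faster'.

faster


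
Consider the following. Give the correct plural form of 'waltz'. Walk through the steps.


Apply rule: Add -es (sibilant/fricative ending). 'waltz' becomes 'waltzes'.

waltzes


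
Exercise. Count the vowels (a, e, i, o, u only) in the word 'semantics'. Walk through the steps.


Vowels in 'semantics': e, a, i = 3 vowels.

3


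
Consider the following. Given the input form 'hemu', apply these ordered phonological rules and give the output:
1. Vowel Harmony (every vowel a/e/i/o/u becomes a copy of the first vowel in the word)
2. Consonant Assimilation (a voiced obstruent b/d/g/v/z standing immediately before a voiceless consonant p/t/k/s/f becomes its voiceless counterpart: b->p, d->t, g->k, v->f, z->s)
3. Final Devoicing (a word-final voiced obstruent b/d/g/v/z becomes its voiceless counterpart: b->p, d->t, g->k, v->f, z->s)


Starting form: 'hemu'
Rule 1: Vowel Harmony: all vowels become 'e' (matching first vowel). 'hemu' -> 'heme'
Rule 2: Consonant Assimilation: no voiced obstruent (b/d/g/v/z) stands immediately before a voiceless consonant (p/t/k/s/f). No change.
Rule 3: Final Devoicing: the word ends in the vowel 'e', not a consonant. No change.
Final form: 'heme'

heme


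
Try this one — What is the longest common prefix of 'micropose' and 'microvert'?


Compare from the start: 5 characters match: 'micro'. Mismatch at position 6: 'p' vs 'v'.

micro


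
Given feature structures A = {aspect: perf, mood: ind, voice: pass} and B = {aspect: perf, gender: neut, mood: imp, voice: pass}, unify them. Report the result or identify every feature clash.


Compare features:
aspect: A=perf vs B=perf -> unified: perf
gender: A=_ vs B=neut -> unified: neut
mood: A=ind vs B=imp -> CLASH
voice: A=pass vs B=pass -> unified: pass
Clash detected on feature 'mood' (ind vs imp); unification fails.

CLASH on 'mood' (ind vs imp)


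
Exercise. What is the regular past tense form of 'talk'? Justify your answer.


Apply rule: Add -ed. 'talk' becomes 'talked'.

talked


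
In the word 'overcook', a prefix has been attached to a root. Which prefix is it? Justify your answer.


The word 'overcook' = 'over' (prefix) + 'cook' (root). The prefix is 'over'.

over


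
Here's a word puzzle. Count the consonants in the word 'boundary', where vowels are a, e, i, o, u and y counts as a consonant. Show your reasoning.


Consonants in 'boundary': b, n, d, r, y = 5 consonants.

5


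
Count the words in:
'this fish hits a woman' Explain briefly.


Split into words: this | fish | hits | a | woman = 5 words.

5


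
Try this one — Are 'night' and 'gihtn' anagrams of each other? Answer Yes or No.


Sorted letters of 'night': 'ghint'
Sorted letters of 'gihtn': 'ghint'
They match.

Yes


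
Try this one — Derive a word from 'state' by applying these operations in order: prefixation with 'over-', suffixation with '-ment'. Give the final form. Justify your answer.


Step 1: Add prefix 'over-' to 'state' = 'overstate'
Step 2: Add suffix '-ment' to 'overstate' = 'overstatement'

overstatement


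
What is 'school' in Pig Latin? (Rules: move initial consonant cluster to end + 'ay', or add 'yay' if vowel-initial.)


'school': move consonant cluster 'sch' to end and add 'ay': 'oolschay'.

oolschay


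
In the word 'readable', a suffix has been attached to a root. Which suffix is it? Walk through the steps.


The word 'readable' = 'read' (root) + '-able' (suffix). The suffix is '-able'.

able


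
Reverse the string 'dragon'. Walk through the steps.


Reverse 'dragon' character by character: 'nogard'.

nogard


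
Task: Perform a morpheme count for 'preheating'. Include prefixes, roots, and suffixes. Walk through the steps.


Decomposition: pre- (prefix) + heat (root) + -ing (suffix) = 3 morpheme(s)

3 morphemes


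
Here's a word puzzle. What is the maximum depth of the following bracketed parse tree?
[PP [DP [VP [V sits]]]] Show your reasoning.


Count bracket nesting levels:
'[' at pos 0: depth = 1
'[' at pos 4: depth = 2
'[' at pos 8: depth = 3
'[' at pos 12: depth = 4
Maximum depth reached: 4

4


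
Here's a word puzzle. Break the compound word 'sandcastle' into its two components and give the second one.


Split 'sandcastle' into 'sand' + 'castle'. The second part is 'castle'.

castle


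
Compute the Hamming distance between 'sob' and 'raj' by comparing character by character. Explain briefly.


Alignment:
Position 1: 's' vs 'r' = DIFFER
Position 2: 'o' vs 'a' = DIFFER
Position 3: 'b' vs 'j' = DIFFER
Total differences: 3

3


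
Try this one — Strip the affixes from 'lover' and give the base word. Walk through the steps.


Remove suffix '-er' from 'lover' to get root 'love'.

love


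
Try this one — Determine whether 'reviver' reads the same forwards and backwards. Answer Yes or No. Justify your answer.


Forward: 'reviver'
Reversed: 'reviver'
They are identical.

Yes


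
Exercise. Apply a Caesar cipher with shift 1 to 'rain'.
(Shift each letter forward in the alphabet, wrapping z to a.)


Shift each letter by 1: r -> s, a -> b, i -> j, n -> o. Result: 'sbjo'.

sbjo


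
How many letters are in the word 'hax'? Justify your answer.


Spell out 'hax' and number each letter: h(1), a(2), x(3). Total: 3 letters.

3


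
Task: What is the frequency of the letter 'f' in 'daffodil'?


Letter 'f' in 'daffodil': found at position(s) 3, 4 = 2 occurrence(s).

2


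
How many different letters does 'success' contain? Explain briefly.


Unique letters in 'success': {c, e, s, u} = 4 distinct letters.

4


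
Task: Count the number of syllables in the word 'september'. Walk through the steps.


Break 'september' into syllables: sep-tem-ber -> sep | tem | ber = 3 syllables

3 syllables


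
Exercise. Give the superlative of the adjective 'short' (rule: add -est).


Apply superlative formation (add -est): 'short' -> 'shortest'.

shortest


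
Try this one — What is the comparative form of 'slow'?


Apply comparative formation (add -er): 'slow' -> 'slower'.

slower


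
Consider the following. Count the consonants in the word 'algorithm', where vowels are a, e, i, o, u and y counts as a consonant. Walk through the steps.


Consonants in 'algorithm': l, g, r, t, h, m = 6 consonants.

6


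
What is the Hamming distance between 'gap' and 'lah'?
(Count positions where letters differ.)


Alignment:
Position 1: 'g' vs 'l' = DIFFER
Position 2: 'a' vs 'a' = match
Position 3: 'p' vs 'h' = DIFFER
Total differences: 2

2


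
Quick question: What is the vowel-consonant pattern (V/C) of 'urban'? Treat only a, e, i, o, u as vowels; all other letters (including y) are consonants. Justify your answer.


Letter mapping: u = V, r = C, b = C, a = V, n = C.

VCCVC


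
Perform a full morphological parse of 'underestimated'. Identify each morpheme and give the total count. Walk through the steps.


Step 1: Identify prefix: 'under' (meaning: beneath/insufficient)
Step 2: Identify root: 'estimate'
Step 3: Identify suffix(es): 'ed'
Decomposition: under- (prefix: beneath/insufficient) + estimate (root) + -ed (suffix: past)
Total morphemes: 3

3 morphemes (under- (prefix: beneath/insufficient) + estimate (root) + -ed (suffix: past))


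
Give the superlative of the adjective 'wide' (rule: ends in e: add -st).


Apply superlative formation (ends in e: add -st): 'wide' -> 'widest'.

widest


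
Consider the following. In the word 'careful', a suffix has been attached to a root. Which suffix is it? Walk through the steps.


The word 'careful' = 'care' (root) + '-ful' (suffix). The suffix is '-ful'.

ful


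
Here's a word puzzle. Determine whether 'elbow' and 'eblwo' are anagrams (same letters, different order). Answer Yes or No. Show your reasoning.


Sorted letters of 'elbow': 'below'
Sorted letters of 'eblwo': 'below'
They match.

Yes


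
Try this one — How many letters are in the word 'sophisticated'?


Spell out 'sophisticated' and number each letter: s(1), o(2), p(3), h(4), i(5), s(6), t(7), i(8), c(9), a(10), t(11), e(12), d(13). Total: 13 letters.

13


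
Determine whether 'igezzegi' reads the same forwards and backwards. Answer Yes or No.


Forward: 'igezzegi'
Reversed: 'igezzegi'
They are identical.

Yes


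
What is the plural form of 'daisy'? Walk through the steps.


Apply rule: Change -y to -ies (consonant + y). 'daisy' becomes 'daisies'.

daisies


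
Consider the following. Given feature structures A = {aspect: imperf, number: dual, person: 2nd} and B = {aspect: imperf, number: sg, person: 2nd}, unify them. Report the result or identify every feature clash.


Compare features:
aspect: A=imperf vs B=imperf -> unified: imperf
number: A=dual vs B=sg -> CLASH
person: A=2nd vs B=2nd -> unified: 2nd
Clash detected on feature 'number' (dual vs sg); unification fails.

CLASH on 'number' (dual vs sg)


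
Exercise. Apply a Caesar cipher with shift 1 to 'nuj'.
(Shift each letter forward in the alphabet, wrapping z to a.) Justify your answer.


Shift each letter by 1: n -> o, u -> v, j -> k. Result: 'ovk'.

ovk


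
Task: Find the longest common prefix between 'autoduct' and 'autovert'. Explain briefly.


Compare from the start: 4 characters match: 'auto'. Mismatch at position 5: 'd' vs 'v'.

auto


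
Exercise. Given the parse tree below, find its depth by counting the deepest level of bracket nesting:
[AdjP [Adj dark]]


Count bracket nesting levels:
'[' at pos 0: depth = 1
'[' at pos 6: depth = 2
Maximum depth reached: 2

2


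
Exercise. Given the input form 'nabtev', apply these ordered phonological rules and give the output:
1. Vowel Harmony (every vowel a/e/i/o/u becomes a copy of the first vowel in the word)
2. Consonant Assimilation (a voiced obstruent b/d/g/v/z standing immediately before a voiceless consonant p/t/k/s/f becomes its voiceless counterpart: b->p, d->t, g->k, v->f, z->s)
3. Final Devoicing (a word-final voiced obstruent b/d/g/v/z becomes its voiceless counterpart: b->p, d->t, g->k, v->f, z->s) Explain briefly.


Starting form: 'nabtev'
Rule 1: Vowel Harmony: all vowels become 'a' (matching first vowel). 'nabtev' -> 'nabtav'
Rule 2: Consonant Assimilation: voiced obstruent before voiceless consonant becomes voiceless ('bt' -> 'pt'). 'nabtav' -> 'naptav'
Rule 3: Final Devoicing: word-final voiced obstruent 'v' becomes voiceless 'f'. 'naptav' -> 'naptaf'
Final form: 'naptaf'

naptaf


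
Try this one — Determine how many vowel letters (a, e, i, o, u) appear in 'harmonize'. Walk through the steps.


Vowels in 'harmonize': a, o, i, e = 4 vowels.

4


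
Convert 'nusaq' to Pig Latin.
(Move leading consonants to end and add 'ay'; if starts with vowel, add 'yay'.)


'nusaq': move consonant cluster 'n' to end and add 'ay': 'usaqnay'.

usaqnay


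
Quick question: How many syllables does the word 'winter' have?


Break 'winter' into syllables: win-ter -> win | ter = 2 syllables

2 syllables


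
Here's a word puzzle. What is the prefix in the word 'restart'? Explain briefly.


The word 'restart' = 're' (prefix) + 'start' (root). The prefix is 're'.

re


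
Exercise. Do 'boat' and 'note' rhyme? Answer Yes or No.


Rime (stressed vowel + following sounds) of 'boat': -oat = /oʊt/
Rime of 'note': -ote = /oʊt/
/oʊt/ and /oʊt/ are the same ending sound, so the words rhyme.

Yes


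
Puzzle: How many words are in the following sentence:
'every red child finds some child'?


Split into words: every | red | child | finds | some | child = 6 words.

6


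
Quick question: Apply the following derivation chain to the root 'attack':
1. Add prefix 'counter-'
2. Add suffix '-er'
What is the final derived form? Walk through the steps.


Step 1: Add prefix 'counter-' to 'attack' = 'counterattack'
Step 2: Add suffix '-er' to 'counterattack' = 'counterattacker'

counterattacker


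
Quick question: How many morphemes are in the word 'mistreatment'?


Decomposition: mis- (prefix) + treat (root) + -ment (suffix) = 3 morpheme(s)

3 morphemes


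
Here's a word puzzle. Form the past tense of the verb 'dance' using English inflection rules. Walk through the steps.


Apply rule: Add -d (word ends in -e). 'dance' becomes 'danced'.

danced


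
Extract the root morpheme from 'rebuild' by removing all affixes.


Remove prefix 're' from 'rebuild' to get root 'build'.

build


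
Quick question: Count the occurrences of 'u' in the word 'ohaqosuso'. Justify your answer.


Letter 'u' in 'ohaqosuso': found at position(s) 7 = 1 occurrence(s).

1


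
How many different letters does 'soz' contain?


Unique letters in 'soz': {o, s, z} = 3 distinct letters.

3


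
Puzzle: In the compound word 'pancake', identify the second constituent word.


Split 'pancake' into 'pan' + 'cake'. The second part is 'cake'.

cake


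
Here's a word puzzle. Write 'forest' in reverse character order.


Reverse 'forest' character by character: 'tserof'.

tserof


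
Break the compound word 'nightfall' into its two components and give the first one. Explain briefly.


Split 'nightfall' into 'night' + 'fall'. The first part is 'night'.

night


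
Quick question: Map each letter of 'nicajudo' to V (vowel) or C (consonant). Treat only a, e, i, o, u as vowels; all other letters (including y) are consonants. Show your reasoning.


Letter mapping: n = C, i = V, c = C, a = V, j = C, u = V, d = C, o = V.

CVCVCVCV


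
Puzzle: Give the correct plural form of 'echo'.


Apply rule: Add -es (consonant + o). 'echo' becomes 'echoes'.

echoes


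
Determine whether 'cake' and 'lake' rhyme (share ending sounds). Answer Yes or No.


Rime (stressed vowel + following sounds) of 'cake': -ake = /eɪk/
Rime of 'lake': -ake = /eɪk/
/eɪk/ and /eɪk/ are the same ending sound, so the words rhyme.

Yes


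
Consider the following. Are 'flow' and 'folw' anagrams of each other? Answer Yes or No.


Sorted letters of 'flow': 'flow'
Sorted letters of 'folw': 'flow'
They match.

Yes


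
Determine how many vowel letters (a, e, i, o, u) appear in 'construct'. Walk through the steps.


Vowels in 'construct': o, u = 2 vowels.

2


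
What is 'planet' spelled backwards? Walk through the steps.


Reverse 'planet' character by character: 'tenalp'.

tenalp


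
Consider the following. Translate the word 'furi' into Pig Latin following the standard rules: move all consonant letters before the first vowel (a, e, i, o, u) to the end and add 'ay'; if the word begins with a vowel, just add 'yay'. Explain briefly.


'furi': move consonant cluster 'f' to end and add 'ay': 'urifay'.

urifay


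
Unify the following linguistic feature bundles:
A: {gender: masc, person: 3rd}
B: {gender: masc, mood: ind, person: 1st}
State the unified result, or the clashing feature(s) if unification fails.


Compare features:
gender: A=masc vs B=masc -> unified: masc
mood: A=_ vs B=ind -> unified: ind
person: A=3rd vs B=1st -> CLASH
Clash detected on feature 'person' (3rd vs 1st); unification fails.

CLASH on 'person' (3rd vs 1st)


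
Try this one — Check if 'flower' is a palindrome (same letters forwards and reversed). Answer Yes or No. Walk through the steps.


Forward: 'flower'
Reversed: 'rewolf'
They differ.

No


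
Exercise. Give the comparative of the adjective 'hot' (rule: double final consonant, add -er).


Apply comparative formation (double final consonant, add -er): 'hot' -> 'hotter'.

hotter


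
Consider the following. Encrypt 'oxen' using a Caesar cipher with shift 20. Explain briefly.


Shift each letter by 20: o -> i, x -> r, e -> y, n -> h. Result: 'iryh'.

iryh


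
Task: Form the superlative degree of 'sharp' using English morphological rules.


Apply superlative formation (add -est): 'sharp' -> 'sharpest'.

sharpest


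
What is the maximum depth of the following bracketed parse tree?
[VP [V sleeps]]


Count bracket nesting levels:
'[' at pos 0: depth = 1
'[' at pos 4: depth = 2
Maximum depth reached: 2

2


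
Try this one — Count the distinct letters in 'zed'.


Unique letters in 'zed': {d, e, z} = 3 distinct letters.

3


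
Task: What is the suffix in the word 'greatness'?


The word 'greatness' = 'great' (root) + '-ness' (suffix). The suffix is '-ness'.

ness


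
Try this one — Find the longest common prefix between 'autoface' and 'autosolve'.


Compare from the start: 4 characters match: 'auto'. Mismatch at position 5: 'f' vs 's'.

auto


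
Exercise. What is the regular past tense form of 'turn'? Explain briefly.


Apply rule: Add -ed. 'turn' becomes 'turned'.

turned


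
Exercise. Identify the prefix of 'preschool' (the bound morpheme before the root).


The word 'preschool' = 'pre' (prefix) + 'school' (root). The prefix is 'pre'.

pre


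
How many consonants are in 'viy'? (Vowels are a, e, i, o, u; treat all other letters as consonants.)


Consonants in 'viy': v, y = 2 consonants.

2


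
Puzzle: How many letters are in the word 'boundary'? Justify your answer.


Spell out 'boundary' and number each letter: b(1), o(2), u(3), n(4), d(5), a(6), r(7), y(8). Total: 8 letters.

8


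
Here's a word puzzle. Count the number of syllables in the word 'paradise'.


Break 'paradise' into syllables: par-a-dise -> par | a | dise = 3 syllables

3 syllables


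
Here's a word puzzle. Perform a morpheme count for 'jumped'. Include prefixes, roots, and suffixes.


Decomposition: jump (root) + -ed (suffix) = 2 morpheme(s)

2 morphemes


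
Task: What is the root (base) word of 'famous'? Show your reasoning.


Remove suffix '-ous' from 'famous' to get root 'fame'.

fame


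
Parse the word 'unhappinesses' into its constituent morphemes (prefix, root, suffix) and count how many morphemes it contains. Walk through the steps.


Step 1: Identify prefix: 'un' (meaning: not/reverse)
Step 2: Identify root: 'happy'
Step 3: Identify suffix(es): 'ness, es'
Decomposition: un- (prefix: not/reverse) + happy (root) + -ness (suffix: state of) + -es (plural)
Total morphemes: 4

4 morphemes (un- (prefix: not/reverse) + happy (root) + -ness (suffix: state of) + -es (plural))


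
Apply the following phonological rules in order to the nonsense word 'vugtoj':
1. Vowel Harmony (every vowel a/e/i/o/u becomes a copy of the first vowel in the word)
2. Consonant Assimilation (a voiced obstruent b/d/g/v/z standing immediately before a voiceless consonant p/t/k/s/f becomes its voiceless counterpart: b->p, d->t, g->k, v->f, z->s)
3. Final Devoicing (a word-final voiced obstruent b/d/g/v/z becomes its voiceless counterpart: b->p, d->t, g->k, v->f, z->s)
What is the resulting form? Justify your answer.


Starting form: 'vugtoj'
Rule 1: Vowel Harmony: all vowels become 'u' (matching first vowel). 'vugtoj' -> 'vugtuj'
Rule 2: Consonant Assimilation: voiced obstruent before voiceless consonant becomes voiceless ('gt' -> 'kt'). 'vugtuj' -> 'vuktuj'
Rule 3: Final Devoicing: final consonant 'j' is not one of the voiced obstruents b/d/g/v/z. No change.
Final form: 'vuktuj'

vuktuj


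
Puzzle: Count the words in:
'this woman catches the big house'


Split into words: this | woman | catches | the | big | house = 6 words.

6


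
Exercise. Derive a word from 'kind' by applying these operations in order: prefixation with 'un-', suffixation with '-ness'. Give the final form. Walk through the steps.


Step 1: Add prefix 'un-' to 'kind' = 'unkind'
Step 2: Add suffix '-ness' to 'unkind' = 'unkindness'

unkindness


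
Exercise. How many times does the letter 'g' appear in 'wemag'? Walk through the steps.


Letter 'g' in 'wemag': found at position(s) 5 = 1 occurrence(s).

1


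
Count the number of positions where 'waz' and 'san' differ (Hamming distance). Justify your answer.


Alignment:
Position 1: 'w' vs 's' = DIFFER
Position 2: 'a' vs 'a' = match
Position 3: 'z' vs 'n' = DIFFER
Total differences: 2

2


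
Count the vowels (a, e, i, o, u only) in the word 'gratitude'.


Vowels in 'gratitude': a, i, u, e = 4 vowels.

4


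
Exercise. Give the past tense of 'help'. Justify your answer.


Apply rule: Add -ed. 'help' becomes 'helped'.

helped


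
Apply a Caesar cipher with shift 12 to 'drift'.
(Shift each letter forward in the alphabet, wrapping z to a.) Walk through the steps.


Shift each letter by 12: d -> p, r -> d, i -> u, f -> r, t -> f. Result: 'pdurf'.

pdurf


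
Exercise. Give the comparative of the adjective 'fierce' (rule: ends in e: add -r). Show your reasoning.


Apply comparative formation (ends in e: add -r): 'fierce' -> 'fiercer'.

fiercer


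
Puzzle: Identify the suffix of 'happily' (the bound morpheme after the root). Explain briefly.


The word 'happily' = 'happy' (root) + '-ly' (suffix). The suffix is '-ly'.

ly


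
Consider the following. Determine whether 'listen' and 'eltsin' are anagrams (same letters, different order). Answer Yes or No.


Sorted letters of 'listen': 'eilnst'
Sorted letters of 'eltsin': 'eilnst'
They match.

Yes


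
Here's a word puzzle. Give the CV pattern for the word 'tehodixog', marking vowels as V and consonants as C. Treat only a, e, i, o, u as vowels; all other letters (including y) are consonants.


Letter mapping: t = C, e = V, h = C, o = V, d = C, i = V, x = C, o = V, g = C.

CVCVCVCVC


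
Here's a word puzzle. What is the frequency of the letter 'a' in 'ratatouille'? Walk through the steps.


Letter 'a' in 'ratatouille': found at position(s) 2, 4 = 2 occurrence(s).

2


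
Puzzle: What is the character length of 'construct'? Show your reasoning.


Spell out 'construct' and number each letter: c(1), o(2), n(3), s(4), t(5), r(6), u(7), c(8), t(9). Total: 9 letters.

9


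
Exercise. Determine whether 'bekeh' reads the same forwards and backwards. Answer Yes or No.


Forward: 'bekeh'
Reversed: 'hekeb'
They differ.

No


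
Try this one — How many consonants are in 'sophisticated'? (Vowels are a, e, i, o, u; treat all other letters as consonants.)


Consonants in 'sophisticated': s, p, h, s, t, c, t, d = 8 consonants.

8


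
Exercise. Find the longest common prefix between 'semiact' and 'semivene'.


Compare from the start: 4 characters match: 'semi'. Mismatch at position 5: 'a' vs 'v'.

semi


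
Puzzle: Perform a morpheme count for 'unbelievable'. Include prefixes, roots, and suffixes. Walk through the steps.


Decomposition: un- (prefix) + believe (root) + -able (suffix) = 3 morpheme(s)

3 morphemes


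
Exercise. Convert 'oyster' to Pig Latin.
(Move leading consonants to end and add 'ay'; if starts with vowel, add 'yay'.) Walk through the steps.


'oyster' starts with a vowel, so add 'yay': 'oysteryay'.

oysteryay


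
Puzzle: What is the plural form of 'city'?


Apply rule: Change -y to -ies (consonant + y). 'city' becomes 'cities'.

cities


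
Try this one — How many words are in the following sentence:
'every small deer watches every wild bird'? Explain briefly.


Split into words: every | small | deer | watches | every | wild | bird = 7 words.

7


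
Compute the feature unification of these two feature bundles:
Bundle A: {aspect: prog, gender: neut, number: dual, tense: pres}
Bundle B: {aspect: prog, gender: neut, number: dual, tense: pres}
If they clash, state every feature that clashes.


Compare features:
aspect: A=prog vs B=prog -> unified: prog
gender: A=neut vs B=neut -> unified: neut
number: A=dual vs B=dual -> unified: dual
tense: A=pres vs B=pres -> unified: pres
No clashes found.

Unified: {aspect: prog, gender: neut, number: dual, tense: pres}


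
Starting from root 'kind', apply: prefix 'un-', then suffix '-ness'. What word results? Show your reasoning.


Step 1: Add prefix 'un-' to 'kind' = 'unkind'
Step 2: Add suffix '-ness' to 'unkind' = 'unkindness'

unkindness


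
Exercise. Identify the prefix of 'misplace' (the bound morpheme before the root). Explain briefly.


The word 'misplace' = 'mis' (prefix) + 'place' (root). The prefix is 'mis'.

mis


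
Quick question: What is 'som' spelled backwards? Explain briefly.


Reverse 'som' character by character: 'mos'.

mos


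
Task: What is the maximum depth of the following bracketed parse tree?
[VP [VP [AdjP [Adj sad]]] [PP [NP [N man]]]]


Count bracket nesting levels:
'[' at pos 0: depth = 1
'[' at pos 4: depth = 2
'[' at pos 8: depth = 3
'[' at pos 14: depth = 4
'[' at pos 26: depth = 2
'[' at pos 30: depth = 3
'[' at pos 34: depth = 4
Maximum depth reached: 4

4


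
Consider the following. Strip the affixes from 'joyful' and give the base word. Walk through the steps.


Remove suffix '-ful' from 'joyful' to get root 'joy'.

joy


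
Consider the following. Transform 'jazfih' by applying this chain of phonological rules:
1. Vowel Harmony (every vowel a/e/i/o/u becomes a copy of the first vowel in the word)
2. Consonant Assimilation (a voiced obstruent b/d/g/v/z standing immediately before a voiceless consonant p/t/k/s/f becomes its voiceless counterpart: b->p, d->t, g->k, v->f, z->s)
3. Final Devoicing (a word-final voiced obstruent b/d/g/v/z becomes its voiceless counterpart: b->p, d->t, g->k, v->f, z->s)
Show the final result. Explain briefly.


Starting form: 'jazfih'
Rule 1: Vowel Harmony: all vowels become 'a' (matching first vowel). 'jazfih' -> 'jazfah'
Rule 2: Consonant Assimilation: voiced obstruent before voiceless consonant becomes voiceless ('zf' -> 'sf'). 'jazfah' -> 'jasfah'
Rule 3: Final Devoicing: final consonant 'h' is not one of the voiced obstruents b/d/g/v/z. No change.
Final form: 'jasfah'

jasfah


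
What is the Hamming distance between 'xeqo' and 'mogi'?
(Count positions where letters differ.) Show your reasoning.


Alignment:
Position 1: 'x' vs 'm' = DIFFER
Position 2: 'e' vs 'o' = DIFFER
Position 3: 'q' vs 'g' = DIFFER
Position 4: 'o' vs 'i' = DIFFER
Total differences: 4

4


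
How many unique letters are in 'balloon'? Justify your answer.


Unique letters in 'balloon': {a, b, l, n, o} = 5 distinct letters.

5


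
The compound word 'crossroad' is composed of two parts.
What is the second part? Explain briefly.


Split 'crossroad' into 'cross' + 'road'. The second part is 'road'.

road


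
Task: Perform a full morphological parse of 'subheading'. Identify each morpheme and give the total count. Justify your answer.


Step 1: Identify prefix: 'sub' (meaning: below)
Step 2: Identify root: 'head'
Step 3: Identify suffix(es): 'ing'
Decomposition: sub- (prefix: below) + head (root) + -ing (suffix: ongoing/result)
Total morphemes: 3

3 morphemes (sub- (prefix: below) + head (root) + -ing (suffix: ongoing/result))


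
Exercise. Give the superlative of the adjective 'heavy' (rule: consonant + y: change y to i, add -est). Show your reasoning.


Apply superlative formation (consonant + y: change y to i, add -est): 'heavy' -> 'heaviest'.

heaviest


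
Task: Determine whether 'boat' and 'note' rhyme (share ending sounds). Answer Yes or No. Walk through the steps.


Rime (stressed vowel + following sounds) of 'boat': -oat = /oʊt/
Rime of 'note': -ote = /oʊt/
/oʊt/ and /oʊt/ are the same ending sound, so the words rhyme.

Yes


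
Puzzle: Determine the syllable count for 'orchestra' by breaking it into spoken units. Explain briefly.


Break 'orchestra' into syllables: or-ches-tra -> or | ches | tra = 3 syllables

3 syllables


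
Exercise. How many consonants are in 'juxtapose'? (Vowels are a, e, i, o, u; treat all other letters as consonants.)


Consonants in 'juxtapose': j, x, t, p, s = 5 consonants.

5


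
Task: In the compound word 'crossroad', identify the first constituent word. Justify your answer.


Split 'crossroad' into 'cross' + 'road'. The first part is 'cross'.

cross


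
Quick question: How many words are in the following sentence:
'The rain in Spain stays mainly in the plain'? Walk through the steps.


Split into words: The | rain | in | Spain | stays | mainly | in | the | plain = 9 words.

9


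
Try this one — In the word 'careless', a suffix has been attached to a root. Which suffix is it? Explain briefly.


The word 'careless' = 'care' (root) + '-less' (suffix). The suffix is '-less'.

less


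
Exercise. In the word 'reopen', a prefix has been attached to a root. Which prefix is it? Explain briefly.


The word 'reopen' = 're' (prefix) + 'open' (root). The prefix is 're'.

re


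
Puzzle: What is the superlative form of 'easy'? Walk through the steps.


Apply superlative formation (consonant + y: change y to i, add -est): 'easy' -> 'easiest'.

easiest
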